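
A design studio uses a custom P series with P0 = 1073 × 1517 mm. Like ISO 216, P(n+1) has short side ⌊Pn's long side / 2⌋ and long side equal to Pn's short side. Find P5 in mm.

P1: ⌊1517/2⌋ × 1073 = 758 × 1073 mm
P2: ⌊1073/2⌋ × 758 = 536 × 758 mm
P3: ⌊758/2⌋ × 536 = 379 × 536 mm
P4: ⌊536/2⌋ × 379 = 268 × 379 mm
P5: ⌊379/2⌋ × 268 = 189 × 268 mm

189 × 268 mm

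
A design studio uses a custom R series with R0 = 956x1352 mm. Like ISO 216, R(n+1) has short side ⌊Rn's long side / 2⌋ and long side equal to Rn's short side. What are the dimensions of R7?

R1 = 676 × 956 mm (from R0 by 1 halving).
R2: ⌊956/2⌋ × 676 = 478 × 676 mm
R3: ⌊676/2⌋ × 478 = 338 × 478 mm
R4: ⌊478/2⌋ × 338 = 239 × 338 mm
R5: ⌊338/2⌋ × 239 = 169 × 239 mm
R6: ⌊239/2⌋ × 169 = 119 × 169 mm
R7: ⌊169/2⌋ × 119 = 84 × 119 mm

84 × 119 mm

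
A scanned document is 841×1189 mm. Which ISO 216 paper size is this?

A0 (841 × 1189 mm)

Aspect ratio 1189/841 ≈ 1.414 — close to the ISO √2 ≈ 1.414.
In the A-series (A0 area = 1 m²): A0 = 841 × 1189 mm.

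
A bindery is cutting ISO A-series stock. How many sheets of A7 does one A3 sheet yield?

16

Each ISO step halves the sheet: 1 × A3 → 2 × A4 → 4 × A5 → 8 × A6 → …
From A3 to A7 is 4 halving steps: 2^4 = 16.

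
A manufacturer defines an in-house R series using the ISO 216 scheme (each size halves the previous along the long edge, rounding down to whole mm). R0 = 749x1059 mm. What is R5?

132 × 187 mm

R1: ⌊1059/2⌋ × 749 = 529 × 749 mm
R2: ⌊749/2⌋ × 529 = 374 × 529 mm
R3: ⌊529/2⌋ × 374 = 264 × 374 mm
R4: ⌊374/2⌋ × 264 = 187 × 264 mm
R5: ⌊264/2⌋ × 187 = 132 × 187 mm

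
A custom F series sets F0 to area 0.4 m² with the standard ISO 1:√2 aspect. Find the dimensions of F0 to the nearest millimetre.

532 × 752 mm

Let the short side be w mm. Then w · w√2 = 0.4 m² = 400,000 mm².
w² = 400,000/√2, so w ≈ 531.8 mm; long side = w√2 ≈ 752.1 mm.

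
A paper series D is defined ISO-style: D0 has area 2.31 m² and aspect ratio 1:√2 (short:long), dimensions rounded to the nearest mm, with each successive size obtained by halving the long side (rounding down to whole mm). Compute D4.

319 × 451 mm

Let D0's short side be w mm. w · w√2 = 2.31 m² = 2,310,000 mm², so w ≈ 1278.1 mm and w√2 ≈ 1807.4 mm → D0 = 1278 × 1807 mm.
D1: ⌊1807/2⌋ × 1278 = 903 × 1278 mm
D2: ⌊1278/2⌋ × 903 = 639 × 903 mm
D3: ⌊903/2⌋ × 639 = 451 × 639 mm
D4: ⌊639/2⌋ × 451 = 319 × 451 mm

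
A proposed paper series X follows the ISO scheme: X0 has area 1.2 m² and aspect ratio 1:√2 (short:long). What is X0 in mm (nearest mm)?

Let the short side be w mm. Then w · w√2 = 1.2 m² = 1,200,000 mm².
w² = 1,200,000/√2, so w ≈ 921.2 mm; long side = w√2 ≈ 1302.7 mm.

921 × 1303 mm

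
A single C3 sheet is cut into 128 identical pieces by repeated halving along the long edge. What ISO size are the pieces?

C10

128 = 2^7, so 7 halving steps.
C3 → C4 → … → C10 after 7 steps.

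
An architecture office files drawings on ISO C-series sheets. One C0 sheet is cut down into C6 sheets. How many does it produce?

Each ISO step halves the sheet: 1 × C0 → 2 × C1 → 4 × C2 → 8 × C3 → …
From C0 to C6 is 6 halving steps: 2^6 = 64.

64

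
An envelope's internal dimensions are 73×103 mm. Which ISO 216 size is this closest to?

A7 (74 × 105 mm)

Aspect ratio 103/73 ≈ 1.411 — close to the ISO √2 ≈ 1.414.
In the A-series (A0 area = 1 m²): A7 = 74 × 105 mm.
Off by 3 mm total — nearest standard size.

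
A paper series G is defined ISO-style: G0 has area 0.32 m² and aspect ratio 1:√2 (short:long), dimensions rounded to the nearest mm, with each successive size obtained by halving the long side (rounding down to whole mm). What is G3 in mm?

Let G0's short side be w mm. w · w√2 = 0.32 m² = 320,000 mm², so w ≈ 475.7 mm and w√2 ≈ 672.7 mm → G0 = 476 × 673 mm.
G1: ⌊673/2⌋ × 476 = 336 × 476 mm
G2: ⌊476/2⌋ × 336 = 238 × 336 mm
G3: ⌊336/2⌋ × 238 = 168 × 238 mm

168 × 238 mm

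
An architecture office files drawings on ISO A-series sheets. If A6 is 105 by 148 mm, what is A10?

26 × 37 mm

A7: ⌊148/2⌋ × 105 = 74 × 105 mm
A8: ⌊105/2⌋ × 74 = 52 × 74 mm
A9: ⌊74/2⌋ × 52 = 37 × 52 mm
A10: ⌊52/2⌋ × 37 = 26 × 37 mm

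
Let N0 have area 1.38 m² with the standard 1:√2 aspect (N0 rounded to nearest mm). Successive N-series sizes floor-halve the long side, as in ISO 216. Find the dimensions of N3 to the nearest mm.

349 × 494 mm

Let N0's short side be w mm. w · w√2 = 1.38 m² = 1,380,000 mm², so w ≈ 987.8 mm and w√2 ≈ 1397.0 mm → N0 = 988 × 1397 mm.
N1: ⌊1397/2⌋ × 988 = 698 × 988 mm
N2: ⌊988/2⌋ × 698 = 494 × 698 mm
N3: ⌊698/2⌋ × 494 = 349 × 494 mm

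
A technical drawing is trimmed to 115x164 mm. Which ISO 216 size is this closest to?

Aspect ratio 164/115 ≈ 1.426 — close to the ISO √2 ≈ 1.414.
In the C-series (envelope sizes, between A and B): C6 = 114 × 162 mm.
Off by 3 mm total — nearest standard size.

C6 (114 × 162 mm)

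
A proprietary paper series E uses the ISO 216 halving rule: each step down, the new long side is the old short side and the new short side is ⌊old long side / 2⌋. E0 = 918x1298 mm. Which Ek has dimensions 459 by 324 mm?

E3

E0: 918 × 1298 mm
E1: 649 × 918 mm
E2: 459 × 649 mm
E3: 324 × 459 mm
E4: 229 × 324 mm
→ matches E3.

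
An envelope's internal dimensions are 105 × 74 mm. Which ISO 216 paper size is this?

Aspect ratio 105/74 ≈ 1.419 — close to the ISO √2 ≈ 1.414.
In the A-series (A0 area = 1 m²): A7 = 74 × 105 mm.

A7 (74 × 105 mm)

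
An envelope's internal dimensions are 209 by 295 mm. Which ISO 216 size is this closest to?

A4 (210 × 297 mm)

Aspect ratio 295/209 ≈ 1.411 — close to the ISO √2 ≈ 1.414.
In the A-series (A0 area = 1 m²): A4 = 210 × 297 mm.
Off by 3 mm total — nearest standard size.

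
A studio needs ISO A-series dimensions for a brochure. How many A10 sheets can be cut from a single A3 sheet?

Each ISO step halves the sheet: 1 × A3 → 2 × A4 → 4 × A5 → 8 × A6 → …
From A3 to A10 is 7 halving steps: 2^7 = 128.

128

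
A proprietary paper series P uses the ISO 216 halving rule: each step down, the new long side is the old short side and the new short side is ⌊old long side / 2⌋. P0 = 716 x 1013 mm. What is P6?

P1: ⌊1013/2⌋ × 716 = 506 × 716 mm
P2: ⌊716/2⌋ × 506 = 358 × 506 mm
P3: ⌊506/2⌋ × 358 = 253 × 358 mm
P4: ⌊358/2⌋ × 253 = 179 × 253 mm
P5: ⌊253/2⌋ × 179 = 126 × 179 mm
P6: ⌊179/2⌋ × 126 = 89 × 126 mm

89 × 126 mm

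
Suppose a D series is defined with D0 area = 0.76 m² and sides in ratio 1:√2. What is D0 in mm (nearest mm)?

733 × 1037 mm

Let the short side be w mm. Then w · w√2 = 0.76 m² = 760,000 mm².
w² = 760,000/√2, so w ≈ 733.1 mm; long side = w√2 ≈ 1036.7 mm.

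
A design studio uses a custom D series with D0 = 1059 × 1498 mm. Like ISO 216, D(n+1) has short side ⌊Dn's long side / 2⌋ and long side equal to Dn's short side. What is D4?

264 × 374 mm

D1: ⌊1498/2⌋ × 1059 = 749 × 1059 mm
D2: ⌊1059/2⌋ × 749 = 529 × 749 mm
D3: ⌊749/2⌋ × 529 = 374 × 529 mm
D4: ⌊529/2⌋ × 374 = 264 × 374 mm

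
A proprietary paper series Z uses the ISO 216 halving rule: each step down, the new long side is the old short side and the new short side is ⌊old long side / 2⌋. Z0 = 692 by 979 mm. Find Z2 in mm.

Z1: ⌊979/2⌋ × 692 = 489 × 692 mm
Z2: ⌊692/2⌋ × 489 = 346 × 489 mm

346 × 489 mm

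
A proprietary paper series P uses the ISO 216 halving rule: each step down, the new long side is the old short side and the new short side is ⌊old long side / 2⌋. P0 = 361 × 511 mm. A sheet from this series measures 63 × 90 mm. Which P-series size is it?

P0: 361 × 511 mm
P1: 255 × 361 mm
P2: 180 × 255 mm
P3: 127 × 180 mm
P4: 90 × 127 mm
P5: 63 × 90 mm
P6: 45 × 63 mm
→ matches P5.

P5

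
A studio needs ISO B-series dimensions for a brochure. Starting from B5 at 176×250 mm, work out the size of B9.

B6: ⌊250/2⌋ × 176 = 125 × 176 mm
B7: ⌊176/2⌋ × 125 = 88 × 125 mm
B8: ⌊125/2⌋ × 88 = 62 × 88 mm
B9: ⌊88/2⌋ × 62 = 44 × 62 mm

44 × 62 mm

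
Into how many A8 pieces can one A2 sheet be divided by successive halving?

64

Each ISO step halves the sheet: 1 × A2 → 2 × A3 → 4 × A4 → 8 × A5 → …
From A2 to A8 is 6 halving steps: 2^6 = 64.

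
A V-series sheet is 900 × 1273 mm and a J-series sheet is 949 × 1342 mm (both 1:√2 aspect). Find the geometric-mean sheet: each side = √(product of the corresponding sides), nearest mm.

Short side: √(900 · 949) = √854100 ≈ 924.2 → 924 mm
Long side: √(1273 · 1342) = √1708366 ≈ 1307.0 → 1307 mm

924 × 1307 mm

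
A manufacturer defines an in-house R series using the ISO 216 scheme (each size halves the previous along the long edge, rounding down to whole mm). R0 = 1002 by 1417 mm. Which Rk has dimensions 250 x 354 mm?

R0: 1002 × 1417 mm
R1: 708 × 1002 mm
R2: 501 × 708 mm
R3: 354 × 501 mm
R4: 250 × 354 mm
R5: 177 × 250 mm
→ matches R4.

R4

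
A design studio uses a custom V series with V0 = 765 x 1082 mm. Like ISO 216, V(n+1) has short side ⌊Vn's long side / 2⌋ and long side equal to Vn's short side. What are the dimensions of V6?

95 × 135 mm

V1: ⌊1082/2⌋ × 765 = 541 × 765 mm
V2: ⌊765/2⌋ × 541 = 382 × 541 mm
V3: ⌊541/2⌋ × 382 = 270 × 382 mm
V4: ⌊382/2⌋ × 270 = 191 × 270 mm
V5: ⌊270/2⌋ × 191 = 135 × 191 mm
V6: ⌊191/2⌋ × 135 = 95 × 135 mm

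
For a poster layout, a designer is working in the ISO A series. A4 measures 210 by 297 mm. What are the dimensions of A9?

37 × 52 mm

A5: ⌊297/2⌋ × 210 = 148 × 210 mm
A6: ⌊210/2⌋ × 148 = 105 × 148 mm
A7: ⌊148/2⌋ × 105 = 74 × 105 mm
A8: ⌊105/2⌋ × 74 = 52 × 74 mm
A9: ⌊74/2⌋ × 52 = 37 × 52 mm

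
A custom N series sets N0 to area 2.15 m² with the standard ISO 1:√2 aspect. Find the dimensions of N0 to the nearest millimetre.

1233 × 1744 mm

Let the short side be w mm. Then w · w√2 = 2.15 m² = 2,150,000 mm².
w² = 2,150,000/√2, so w ≈ 1233.0 mm; long side = w√2 ≈ 1743.7 mm.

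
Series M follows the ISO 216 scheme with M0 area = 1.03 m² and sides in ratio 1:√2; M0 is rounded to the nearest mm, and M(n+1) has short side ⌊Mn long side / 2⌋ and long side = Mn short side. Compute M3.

Let M0's short side be w mm. w · w√2 = 1.03 m² = 1,030,000 mm², so w ≈ 853.4 mm and w√2 ≈ 1206.9 mm → M0 = 853 × 1207 mm.
M1: ⌊1207/2⌋ × 853 = 603 × 853 mm
M2: ⌊853/2⌋ × 603 = 426 × 603 mm
M3: ⌊603/2⌋ × 426 = 301 × 426 mm

301 × 426 mm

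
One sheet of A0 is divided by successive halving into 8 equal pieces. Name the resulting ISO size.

8 = 2^3, so 3 halving steps.
A0 → A1 → … → A3 after 3 steps.

A3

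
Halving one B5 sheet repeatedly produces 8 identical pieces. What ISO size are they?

B8

8 = 2^3, so 3 halving steps.
B5 → B6 → … → B8 after 3 steps.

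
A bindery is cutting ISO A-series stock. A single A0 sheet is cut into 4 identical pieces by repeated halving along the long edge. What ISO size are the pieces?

A2

4 = 2^2, so 2 halving steps.
A0 → A1 → … → A2 after 2 steps.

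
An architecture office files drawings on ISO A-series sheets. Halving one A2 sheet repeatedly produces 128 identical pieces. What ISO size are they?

A9

128 = 2^7, so 7 halving steps.
A2 → A3 → … → A9 after 7 steps.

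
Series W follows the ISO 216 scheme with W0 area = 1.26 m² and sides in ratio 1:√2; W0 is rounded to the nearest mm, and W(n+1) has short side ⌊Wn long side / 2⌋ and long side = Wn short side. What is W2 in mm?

Let W0's short side be w mm. w · w√2 = 1.26 m² = 1,260,000 mm², so w ≈ 943.9 mm and w√2 ≈ 1334.9 mm → W0 = 944 × 1335 mm.
W1: ⌊1335/2⌋ × 944 = 667 × 944 mm
W2: ⌊944/2⌋ × 667 = 472 × 667 mm

472 × 667 mm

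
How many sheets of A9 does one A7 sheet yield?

Each ISO step halves the sheet: 1 × A7 → 2 × A8 → 4 × A9
From A7 to A9 is 2 halving steps: 2^2 = 4.

4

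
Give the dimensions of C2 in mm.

458 × 648 mm

C0 = 917 × 1297 mm (C0 is the geometric mean of A0 and B0, aspect 1:√2).
C1: ⌊1297/2⌋ × 917 = 648 × 917 mm
C2: ⌊917/2⌋ × 648 = 458 × 648 mm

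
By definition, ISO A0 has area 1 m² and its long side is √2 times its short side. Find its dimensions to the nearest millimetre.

841 × 1189 mm

Let the short side be w mm. Then the long side is w√2 and w · w√2 = 10⁶ mm².
w² = 10⁶/√2, so w = 1000 / 2^(1/4) ≈ 840.9 mm; long side = 1000 · 2^(1/4) ≈ 1189.2 mm.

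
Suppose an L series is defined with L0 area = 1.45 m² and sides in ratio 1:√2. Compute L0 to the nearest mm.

1013 × 1432 mm

Let the short side be w mm. Then w · w√2 = 1.45 m² = 1,450,000 mm².
w² = 1,450,000/√2, so w ≈ 1012.6 mm; long side = w√2 ≈ 1432.0 mm.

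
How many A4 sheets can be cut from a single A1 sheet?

8

Each ISO step halves the sheet: 1 × A1 → 2 × A2 → 4 × A3 → 8 × A4
From A1 to A4 is 3 halving steps: 2^3 = 8.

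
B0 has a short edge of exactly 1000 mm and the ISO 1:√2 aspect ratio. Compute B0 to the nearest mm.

1000 × 1414 mm

Short side = 1000 mm; long side = 1000√2 ≈ 1414.2 mm.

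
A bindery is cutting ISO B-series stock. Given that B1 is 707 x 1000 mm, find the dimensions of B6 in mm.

125 × 176 mm

B2: ⌊1000/2⌋ × 707 = 500 × 707 mm
B3: ⌊707/2⌋ × 500 = 353 × 500 mm
B4: ⌊500/2⌋ × 353 = 250 × 353 mm
B5: ⌊353/2⌋ × 250 = 176 × 250 mm
B6: ⌊250/2⌋ × 176 = 125 × 176 mm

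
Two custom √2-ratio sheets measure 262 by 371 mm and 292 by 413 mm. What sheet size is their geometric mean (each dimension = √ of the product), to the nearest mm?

Short side: √(262 · 292) = √76504 ≈ 276.6 → 277 mm
Long side: √(371 · 413) = √153223 ≈ 391.4 → 391 mm

277 × 391 mm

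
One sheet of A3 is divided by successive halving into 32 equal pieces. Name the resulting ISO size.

A8

32 = 2^5, so 5 halving steps.
A3 → A4 → … → A8 after 5 steps.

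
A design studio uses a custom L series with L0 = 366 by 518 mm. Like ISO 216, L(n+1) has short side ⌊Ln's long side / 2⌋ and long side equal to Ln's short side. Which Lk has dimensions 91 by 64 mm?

L5

L0: 366 × 518 mm
L1: 259 × 366 mm
L2: 183 × 259 mm
L3: 129 × 183 mm
L4: 91 × 129 mm
L5: 64 × 91 mm
L6: 45 × 64 mm
→ matches L5.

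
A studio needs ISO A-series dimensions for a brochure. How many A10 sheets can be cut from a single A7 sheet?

8

Each ISO step halves the sheet: 1 × A7 → 2 × A8 → 4 × A9 → 8 × A10
From A7 to A10 is 3 halving steps: 2^3 = 8.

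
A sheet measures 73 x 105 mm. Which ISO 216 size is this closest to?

Aspect ratio 105/73 ≈ 1.438 (ISO target is √2 ≈ 1.414).
In the A-series (A0 area = 1 m²): A7 = 74 × 105 mm.
Off by 1 mm total — nearest standard size.

A7 (74 × 105 mm)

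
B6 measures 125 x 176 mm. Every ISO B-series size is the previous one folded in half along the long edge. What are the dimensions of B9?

44 × 62 mm

B7: ⌊176/2⌋ × 125 = 88 × 125 mm
B8: ⌊125/2⌋ × 88 = 62 × 88 mm
B9: ⌊88/2⌋ × 62 = 44 × 62 mm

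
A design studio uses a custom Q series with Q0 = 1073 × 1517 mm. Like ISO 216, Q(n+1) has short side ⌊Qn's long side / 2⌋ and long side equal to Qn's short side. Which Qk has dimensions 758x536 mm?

Q2

Q0: 1073 × 1517 mm
Q1: 758 × 1073 mm
Q2: 536 × 758 mm
Q3: 379 × 536 mm
→ matches Q2.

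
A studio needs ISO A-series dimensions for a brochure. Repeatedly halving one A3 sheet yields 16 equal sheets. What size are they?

A7

16 = 2^4, so 4 halving steps.
A3 → A4 → … → A7 after 4 steps.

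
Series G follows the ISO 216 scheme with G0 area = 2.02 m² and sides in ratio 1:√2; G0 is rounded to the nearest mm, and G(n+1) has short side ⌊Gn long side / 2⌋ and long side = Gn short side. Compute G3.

422 × 597 mm

Let G0's short side be w mm. w · w√2 = 2.02 m² = 2,020,000 mm², so w ≈ 1195.1 mm and w√2 ≈ 1690.2 mm → G0 = 1195 × 1690 mm.
G1: ⌊1690/2⌋ × 1195 = 845 × 1195 mm
G2: ⌊1195/2⌋ × 845 = 597 × 845 mm
G3: ⌊845/2⌋ × 597 = 422 × 597 mm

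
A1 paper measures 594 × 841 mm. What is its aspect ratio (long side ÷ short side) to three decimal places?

841 / 594 = 1.416
ISO 216 targets √2 ≈ 1.414; the +0.002 deviation is from mm rounding.

1.416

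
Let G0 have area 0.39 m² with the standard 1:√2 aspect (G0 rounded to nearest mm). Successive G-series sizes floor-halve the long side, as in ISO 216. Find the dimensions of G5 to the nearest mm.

Let G0's short side be w mm. w · w√2 = 0.39 m² = 390,000 mm², so w ≈ 525.1 mm and w√2 ≈ 742.7 mm → G0 = 525 × 743 mm.
G1: ⌊743/2⌋ × 525 = 371 × 525 mm
G2: ⌊525/2⌋ × 371 = 262 × 371 mm
G3: ⌊371/2⌋ × 262 = 185 × 262 mm
G4: ⌊262/2⌋ × 185 = 131 × 185 mm
G5: ⌊185/2⌋ × 131 = 92 × 131 mm

92 × 131 mm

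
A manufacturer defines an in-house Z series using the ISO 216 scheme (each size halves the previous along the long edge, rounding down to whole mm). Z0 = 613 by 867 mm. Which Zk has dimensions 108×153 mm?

Z5

Z0: 613 × 867 mm
Z1: 433 × 613 mm
Z2: 306 × 433 mm
Z3: 216 × 306 mm
Z4: 153 × 216 mm
Z5: 108 × 153 mm
Z6: 76 × 108 mm
→ matches Z5.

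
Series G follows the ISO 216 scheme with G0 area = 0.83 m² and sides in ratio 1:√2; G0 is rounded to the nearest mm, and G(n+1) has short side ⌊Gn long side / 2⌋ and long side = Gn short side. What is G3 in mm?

270 × 383 mm

Let G0's short side be w mm. w · w√2 = 0.83 m² = 830,000 mm², so w ≈ 766.1 mm and w√2 ≈ 1083.4 mm → G0 = 766 × 1083 mm.
G1: ⌊1083/2⌋ × 766 = 541 × 766 mm
G2: ⌊766/2⌋ × 541 = 383 × 541 mm
G3: ⌊541/2⌋ × 383 = 270 × 383 mm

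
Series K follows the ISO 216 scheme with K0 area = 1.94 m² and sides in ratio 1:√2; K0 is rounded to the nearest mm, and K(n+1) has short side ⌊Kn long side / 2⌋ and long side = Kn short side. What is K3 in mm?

414 × 585 mm

Let K0's short side be w mm. w · w√2 = 1.94 m² = 1,940,000 mm², so w ≈ 1171.2 mm and w√2 ≈ 1656.4 mm → K0 = 1171 × 1656 mm.
K1: ⌊1656/2⌋ × 1171 = 828 × 1171 mm
K2: ⌊1171/2⌋ × 828 = 585 × 828 mm
K3: ⌊828/2⌋ × 585 = 414 × 585 mm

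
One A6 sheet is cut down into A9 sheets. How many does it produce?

Each ISO step halves the sheet: 1 × A6 → 2 × A7 → 4 × A8 → 8 × A9
From A6 to A9 is 3 halving steps: 2^3 = 8.

8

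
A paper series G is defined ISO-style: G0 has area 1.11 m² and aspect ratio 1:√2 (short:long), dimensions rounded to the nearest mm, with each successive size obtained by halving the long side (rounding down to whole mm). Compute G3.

313 × 443 mm

Let G0's short side be w mm. w · w√2 = 1.11 m² = 1,110,000 mm², so w ≈ 885.9 mm and w√2 ≈ 1252.9 mm → G0 = 886 × 1253 mm.
G1: ⌊1253/2⌋ × 886 = 626 × 886 mm
G2: ⌊886/2⌋ × 626 = 443 × 626 mm
G3: ⌊626/2⌋ × 443 = 313 × 443 mm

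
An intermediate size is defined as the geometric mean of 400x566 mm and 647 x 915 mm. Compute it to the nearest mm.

509 × 720 mm

Short side: √(400 · 647) = √258800 ≈ 508.7 → 509 mm
Long side: √(566 · 915) = √517890 ≈ 719.6 → 720 mm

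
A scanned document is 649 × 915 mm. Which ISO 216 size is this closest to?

Aspect ratio 915/649 ≈ 1.410 — close to the ISO √2 ≈ 1.414.
In the C-series (envelope sizes, between A and B): C1 = 648 × 917 mm.
Off by 3 mm total — nearest standard size.

C1 (648 × 917 mm)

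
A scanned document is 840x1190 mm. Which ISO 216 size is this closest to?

Aspect ratio 1190/840 ≈ 1.417 — close to the ISO √2 ≈ 1.414.
In the A-series (A0 area = 1 m²): A0 = 841 × 1189 mm.
Off by 2 mm total — nearest standard size.

A0 (841 × 1189 mm)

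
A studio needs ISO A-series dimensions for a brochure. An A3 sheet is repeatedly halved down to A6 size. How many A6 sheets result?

8

Each ISO step halves the sheet: 1 × A3 → 2 × A4 → 4 × A5 → 8 × A6
From A3 to A6 is 3 halving steps: 2^3 = 8.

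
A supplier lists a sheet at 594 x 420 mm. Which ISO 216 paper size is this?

A2 (420 × 594 mm)

Aspect ratio 594/420 ≈ 1.414 — close to the ISO √2 ≈ 1.414.
In the A-series (A0 area = 1 m²): A2 = 420 × 594 mm.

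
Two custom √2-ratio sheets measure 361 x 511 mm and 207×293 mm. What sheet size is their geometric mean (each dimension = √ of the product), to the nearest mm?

Short side: √(361 · 207) = √74727 ≈ 273.4 → 273 mm
Long side: √(511 · 293) = √149723 ≈ 386.9 → 387 mm

273 × 387 mm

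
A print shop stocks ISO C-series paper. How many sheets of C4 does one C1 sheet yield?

8

Each ISO step halves the sheet: 1 × C1 → 2 × C2 → 4 × C3 → 8 × C4
From C1 to C4 is 3 halving steps: 2^3 = 8.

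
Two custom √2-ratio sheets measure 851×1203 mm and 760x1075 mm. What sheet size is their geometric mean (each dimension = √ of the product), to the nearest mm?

804 × 1137 mm

Short side: √(851 · 760) = √646760 ≈ 804.2 → 804 mm
Long side: √(1203 · 1075) = √1293225 ≈ 1137.2 → 1137 mm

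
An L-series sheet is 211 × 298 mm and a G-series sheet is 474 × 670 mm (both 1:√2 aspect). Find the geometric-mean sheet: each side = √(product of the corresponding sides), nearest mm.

Short side: √(211 · 474) = √100014 ≈ 316.2 → 316 mm
Long side: √(298 · 670) = √199660 ≈ 446.8 → 447 mm

316 × 447 mm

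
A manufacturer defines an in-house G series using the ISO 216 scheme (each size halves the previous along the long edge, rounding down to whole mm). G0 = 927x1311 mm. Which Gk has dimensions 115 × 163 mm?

G6

G0: 927 × 1311 mm
G1: 655 × 927 mm
G2: 463 × 655 mm
G3: 327 × 463 mm
G4: 231 × 327 mm
G5: 163 × 231 mm
G6: 115 × 163 mm
G7: 81 × 115 mm
→ matches G6.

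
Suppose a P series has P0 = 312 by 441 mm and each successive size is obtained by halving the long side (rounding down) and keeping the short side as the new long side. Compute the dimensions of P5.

P1: ⌊441/2⌋ × 312 = 220 × 312 mm
P2: ⌊312/2⌋ × 220 = 156 × 220 mm
P3: ⌊220/2⌋ × 156 = 110 × 156 mm
P4: ⌊156/2⌋ × 110 = 78 × 110 mm
P5: ⌊110/2⌋ × 78 = 55 × 78 mm

55 × 78 mm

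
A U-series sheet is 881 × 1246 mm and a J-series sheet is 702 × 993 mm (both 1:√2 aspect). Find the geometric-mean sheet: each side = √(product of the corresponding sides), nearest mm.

786 × 1112 mm

Short side: √(881 · 702) = √618462 ≈ 786.4 → 786 mm
Long side: √(1246 · 993) = √1237278 ≈ 1112.3 → 1112 mm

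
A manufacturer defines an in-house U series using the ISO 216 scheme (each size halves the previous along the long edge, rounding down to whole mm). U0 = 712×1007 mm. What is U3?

U1: ⌊1007/2⌋ × 712 = 503 × 712 mm
U2: ⌊712/2⌋ × 503 = 356 × 503 mm
U3: ⌊503/2⌋ × 356 = 251 × 356 mm

251 × 356 mm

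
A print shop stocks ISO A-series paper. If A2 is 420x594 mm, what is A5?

148 × 210 mm

A3: ⌊594/2⌋ × 420 = 297 × 420 mm
A4: ⌊420/2⌋ × 297 = 210 × 297 mm
A5: ⌊297/2⌋ × 210 = 148 × 210 mm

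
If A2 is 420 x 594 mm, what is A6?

A3: ⌊594/2⌋ × 420 = 297 × 420 mm
A4: ⌊420/2⌋ × 297 = 210 × 297 mm
A5: ⌊297/2⌋ × 210 = 148 × 210 mm
A6: ⌊210/2⌋ × 148 = 105 × 148 mm

105 × 148 mm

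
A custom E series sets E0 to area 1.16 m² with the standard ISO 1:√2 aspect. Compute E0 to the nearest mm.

906 × 1281 mm

Let the short side be w mm. Then w · w√2 = 1.16 m² = 1,160,000 mm².
w² = 1,160,000/√2, so w ≈ 905.7 mm; long side = w√2 ≈ 1280.8 mm.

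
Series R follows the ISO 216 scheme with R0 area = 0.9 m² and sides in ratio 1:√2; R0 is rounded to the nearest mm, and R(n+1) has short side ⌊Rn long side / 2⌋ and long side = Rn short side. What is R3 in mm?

282 × 399 mm

Let R0's short side be w mm. w · w√2 = 0.9 m² = 900,000 mm², so w ≈ 797.7 mm and w√2 ≈ 1128.2 mm → R0 = 798 × 1128 mm.
R1: ⌊1128/2⌋ × 798 = 564 × 798 mm
R2: ⌊798/2⌋ × 564 = 399 × 564 mm
R3: ⌊564/2⌋ × 399 = 282 × 399 mm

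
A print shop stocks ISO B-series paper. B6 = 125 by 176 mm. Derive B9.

44 × 62 mm

B7: ⌊176/2⌋ × 125 = 88 × 125 mm
B8: ⌊125/2⌋ × 88 = 62 × 88 mm
B9: ⌊88/2⌋ × 62 = 44 × 62 mm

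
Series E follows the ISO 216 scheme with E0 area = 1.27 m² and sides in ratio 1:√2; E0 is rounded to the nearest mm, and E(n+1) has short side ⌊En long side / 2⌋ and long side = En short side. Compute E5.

167 × 237 mm

Let E0's short side be w mm. w · w√2 = 1.27 m² = 1,270,000 mm², so w ≈ 947.6 mm and w√2 ≈ 1340.2 mm → E0 = 948 × 1340 mm.
E1: ⌊1340/2⌋ × 948 = 670 × 948 mm
E2: ⌊948/2⌋ × 670 = 474 × 670 mm
E3: ⌊670/2⌋ × 474 = 335 × 474 mm
E4: ⌊474/2⌋ × 335 = 237 × 335 mm
E5: ⌊335/2⌋ × 237 = 167 × 237 mm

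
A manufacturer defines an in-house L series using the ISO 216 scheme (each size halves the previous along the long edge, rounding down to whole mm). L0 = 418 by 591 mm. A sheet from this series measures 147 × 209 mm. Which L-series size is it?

L0: 418 × 591 mm
L1: 295 × 418 mm
L2: 209 × 295 mm
L3: 147 × 209 mm
L4: 104 × 147 mm
→ matches L3.

L3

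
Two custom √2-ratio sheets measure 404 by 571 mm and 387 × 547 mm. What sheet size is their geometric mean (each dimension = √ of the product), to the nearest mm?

Short side: √(404 · 387) = √156348 ≈ 395.4 → 395 mm
Long side: √(571 · 547) = √312337 ≈ 558.9 → 559 mm

395 × 559 mm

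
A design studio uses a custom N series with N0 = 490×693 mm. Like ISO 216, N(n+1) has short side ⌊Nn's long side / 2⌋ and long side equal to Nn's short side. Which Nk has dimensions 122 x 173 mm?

N0: 490 × 693 mm
N1: 346 × 490 mm
N2: 245 × 346 mm
N3: 173 × 245 mm
N4: 122 × 173 mm
N5: 86 × 122 mm
→ matches N4.

N4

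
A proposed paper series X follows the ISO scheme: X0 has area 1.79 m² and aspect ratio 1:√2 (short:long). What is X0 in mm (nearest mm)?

1125 × 1591 mm

Let the short side be w mm. Then w · w√2 = 1.79 m² = 1,790,000 mm².
w² = 1,790,000/√2, so w ≈ 1125.0 mm; long side = w√2 ≈ 1591.1 mm.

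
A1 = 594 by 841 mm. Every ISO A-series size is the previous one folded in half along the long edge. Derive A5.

148 × 210 mm

A2: ⌊841/2⌋ × 594 = 420 × 594 mm
A3: ⌊594/2⌋ × 420 = 297 × 420 mm
A4: ⌊420/2⌋ × 297 = 210 × 297 mm
A5: ⌊297/2⌋ × 210 = 148 × 210 mm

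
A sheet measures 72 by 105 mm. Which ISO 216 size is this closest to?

A7 (74 × 105 mm)

Aspect ratio 105/72 ≈ 1.458 (ISO target is √2 ≈ 1.414).
In the A-series (A0 area = 1 m²): A7 = 74 × 105 mm.
Off by 2 mm total — nearest standard size.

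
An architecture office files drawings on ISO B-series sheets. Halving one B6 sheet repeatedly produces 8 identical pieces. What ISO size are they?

8 = 2^3, so 3 halving steps.
B6 → B7 → … → B9 after 3 steps.

B9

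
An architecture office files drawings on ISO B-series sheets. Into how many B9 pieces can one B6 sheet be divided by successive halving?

Each ISO step halves the sheet: 1 × B6 → 2 × B7 → 4 × B8 → 8 × B9
From B6 to B9 is 3 halving steps: 2^3 = 8.

8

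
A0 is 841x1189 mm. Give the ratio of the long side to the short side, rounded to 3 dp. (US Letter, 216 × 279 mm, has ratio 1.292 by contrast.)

1189 / 841 = 1.414
Matches √2 ≈ 1.414 — the ISO 216 defining ratio.

1.414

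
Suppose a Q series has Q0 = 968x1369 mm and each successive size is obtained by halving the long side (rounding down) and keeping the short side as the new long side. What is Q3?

342 × 484 mm

Q1: ⌊1369/2⌋ × 968 = 684 × 968 mm
Q2: ⌊968/2⌋ × 684 = 484 × 684 mm
Q3: ⌊684/2⌋ × 484 = 342 × 484 mm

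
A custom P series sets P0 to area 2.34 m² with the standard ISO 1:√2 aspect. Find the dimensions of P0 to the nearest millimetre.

1286 × 1819 mm

Let the short side be w mm. Then w · w√2 = 2.34 m² = 2,340,000 mm².
w² = 2,340,000/√2, so w ≈ 1286.3 mm; long side = w√2 ≈ 1819.1 mm.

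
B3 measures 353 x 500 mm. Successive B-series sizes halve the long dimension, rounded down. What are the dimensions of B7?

B4: ⌊500/2⌋ × 353 = 250 × 353 mm
B5: ⌊353/2⌋ × 250 = 176 × 250 mm
B6: ⌊250/2⌋ × 176 = 125 × 176 mm
B7: ⌊176/2⌋ × 125 = 88 × 125 mm

88 × 125 mm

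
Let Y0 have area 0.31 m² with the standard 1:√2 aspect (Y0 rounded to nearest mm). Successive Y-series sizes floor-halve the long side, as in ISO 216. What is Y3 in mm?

165 × 234 mm

Let Y0's short side be w mm. w · w√2 = 0.31 m² = 310,000 mm², so w ≈ 468.2 mm and w√2 ≈ 662.1 mm → Y0 = 468 × 662 mm.
Y1: ⌊662/2⌋ × 468 = 331 × 468 mm
Y2: ⌊468/2⌋ × 331 = 234 × 331 mm
Y3: ⌊331/2⌋ × 234 = 165 × 234 mm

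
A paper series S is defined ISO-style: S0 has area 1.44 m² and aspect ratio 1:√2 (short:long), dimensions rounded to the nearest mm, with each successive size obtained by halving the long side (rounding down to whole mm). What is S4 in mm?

Let S0's short side be w mm. w · w√2 = 1.44 m² = 1,440,000 mm², so w ≈ 1009.1 mm and w√2 ≈ 1427.0 mm → S0 = 1009 × 1427 mm.
S1: ⌊1427/2⌋ × 1009 = 713 × 1009 mm
S2: ⌊1009/2⌋ × 713 = 504 × 713 mm
S3: ⌊713/2⌋ × 504 = 356 × 504 mm
S4: ⌊504/2⌋ × 356 = 252 × 356 mm

252 × 356 mm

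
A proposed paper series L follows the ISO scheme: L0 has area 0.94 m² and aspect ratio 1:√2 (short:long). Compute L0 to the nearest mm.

Let the short side be w mm. Then w · w√2 = 0.94 m² = 940,000 mm².
w² = 940,000/√2, so w ≈ 815.3 mm; long side = w√2 ≈ 1153.0 mm.

815 × 1153 mm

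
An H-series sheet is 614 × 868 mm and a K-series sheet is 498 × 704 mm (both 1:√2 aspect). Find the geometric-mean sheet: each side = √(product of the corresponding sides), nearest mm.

Short side: √(614 · 498) = √305772 ≈ 553.0 → 553 mm
Long side: √(868 · 704) = √611072 ≈ 781.7 → 782 mm

553 × 782 mm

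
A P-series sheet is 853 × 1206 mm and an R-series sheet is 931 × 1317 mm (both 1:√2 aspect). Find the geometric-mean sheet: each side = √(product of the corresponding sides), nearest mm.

891 × 1260 mm

Short side: √(853 · 931) = √794143 ≈ 891.1 → 891 mm
Long side: √(1206 · 1317) = √1588302 ≈ 1260.3 → 1260 mm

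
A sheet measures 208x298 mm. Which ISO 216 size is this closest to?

A4 (210 × 297 mm)

Aspect ratio 298/208 ≈ 1.433 (ISO target is √2 ≈ 1.414).
In the A-series (A0 area = 1 m²): A4 = 210 × 297 mm.
Off by 3 mm total — nearest standard size.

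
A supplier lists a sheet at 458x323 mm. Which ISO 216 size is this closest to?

Aspect ratio 458/323 ≈ 1.418 — close to the ISO √2 ≈ 1.414.
In the C-series (envelope sizes, between A and B): C3 = 324 × 458 mm.
Off by 1 mm total — nearest standard size.

C3 (324 × 458 mm)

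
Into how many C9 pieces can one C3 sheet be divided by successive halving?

Each ISO step halves the sheet: 1 × C3 → 2 × C4 → 4 × C5 → 8 × C6 → …
From C3 to C9 is 6 halving steps: 2^6 = 64.

64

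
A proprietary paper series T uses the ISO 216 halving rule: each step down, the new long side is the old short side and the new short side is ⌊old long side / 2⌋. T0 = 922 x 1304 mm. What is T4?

T1: ⌊1304/2⌋ × 922 = 652 × 922 mm
T2: ⌊922/2⌋ × 652 = 461 × 652 mm
T3: ⌊652/2⌋ × 461 = 326 × 461 mm
T4: ⌊461/2⌋ × 326 = 230 × 326 mm

230 × 326 mm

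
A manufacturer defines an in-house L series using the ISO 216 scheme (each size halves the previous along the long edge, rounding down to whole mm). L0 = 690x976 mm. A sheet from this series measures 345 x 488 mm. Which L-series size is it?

L2

L0: 690 × 976 mm
L1: 488 × 690 mm
L2: 345 × 488 mm
L3: 244 × 345 mm
→ matches L2.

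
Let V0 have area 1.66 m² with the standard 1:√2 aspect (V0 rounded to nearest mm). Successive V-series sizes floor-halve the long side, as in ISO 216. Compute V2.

541 × 766 mm

Let V0's short side be w mm. w · w√2 = 1.66 m² = 1,660,000 mm², so w ≈ 1083.4 mm and w√2 ≈ 1532.2 mm → V0 = 1083 × 1532 mm.
V1: ⌊1532/2⌋ × 1083 = 766 × 1083 mm
V2: ⌊1083/2⌋ × 766 = 541 × 766 mm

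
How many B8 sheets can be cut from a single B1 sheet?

128

Each ISO step halves the sheet: 1 × B1 → 2 × B2 → 4 × B3 → 8 × B4 → …
From B1 to B8 is 7 halving steps: 2^7 = 128.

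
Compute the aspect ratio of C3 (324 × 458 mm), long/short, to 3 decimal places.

1.414

458 / 324 = 1.414
Matches √2 ≈ 1.414 — the ISO 216 defining ratio.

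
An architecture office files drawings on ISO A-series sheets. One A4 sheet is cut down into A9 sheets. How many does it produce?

Each ISO step halves the sheet: 1 × A4 → 2 × A5 → 4 × A6 → 8 × A7 → …
From A4 to A9 is 5 halving steps: 2^5 = 32.

32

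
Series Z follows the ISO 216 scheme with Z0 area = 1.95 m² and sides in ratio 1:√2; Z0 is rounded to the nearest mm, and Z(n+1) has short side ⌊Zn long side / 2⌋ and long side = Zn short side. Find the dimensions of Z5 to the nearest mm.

Let Z0's short side be w mm. w · w√2 = 1.95 m² = 1,950,000 mm², so w ≈ 1174.2 mm and w√2 ≈ 1660.6 mm → Z0 = 1174 × 1661 mm.
Z1: ⌊1661/2⌋ × 1174 = 830 × 1174 mm
Z2: ⌊1174/2⌋ × 830 = 587 × 830 mm
Z3: ⌊830/2⌋ × 587 = 415 × 587 mm
Z4: ⌊587/2⌋ × 415 = 293 × 415 mm
Z5: ⌊415/2⌋ × 293 = 207 × 293 mm

207 × 293 mm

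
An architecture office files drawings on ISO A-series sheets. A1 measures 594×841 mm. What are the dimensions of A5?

148 × 210 mm

A2: ⌊841/2⌋ × 594 = 420 × 594 mm
A3: ⌊594/2⌋ × 420 = 297 × 420 mm
A4: ⌊420/2⌋ × 297 = 210 × 297 mm
A5: ⌊297/2⌋ × 210 = 148 × 210 mm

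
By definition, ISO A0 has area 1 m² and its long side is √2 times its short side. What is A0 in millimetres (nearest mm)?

Let the short side be w mm. Then the long side is w√2 and w · w√2 = 10⁶ mm².
w² = 10⁶/√2, so w = 1000 / 2^(1/4) ≈ 840.9 mm; long side = 1000 · 2^(1/4) ≈ 1189.2 mm.

841 × 1189 mm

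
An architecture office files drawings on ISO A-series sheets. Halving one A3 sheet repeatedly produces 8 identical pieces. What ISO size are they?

A6

8 = 2^3, so 3 halving steps.
A3 → A4 → … → A6 after 3 steps.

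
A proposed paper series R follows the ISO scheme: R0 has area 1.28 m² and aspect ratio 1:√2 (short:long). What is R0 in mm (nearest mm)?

951 × 1345 mm

Let the short side be w mm. Then w · w√2 = 1.28 m² = 1,280,000 mm².
w² = 1,280,000/√2, so w ≈ 951.4 mm; long side = w√2 ≈ 1345.4 mm.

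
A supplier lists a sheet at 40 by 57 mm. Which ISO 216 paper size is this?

Aspect ratio 57/40 ≈ 1.425 — close to the ISO √2 ≈ 1.414.
In the C-series (envelope sizes, between A and B): C9 = 40 × 57 mm.

C9 (40 × 57 mm)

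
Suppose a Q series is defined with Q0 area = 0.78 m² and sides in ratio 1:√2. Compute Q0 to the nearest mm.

Let the short side be w mm. Then w · w√2 = 0.78 m² = 780,000 mm².
w² = 780,000/√2, so w ≈ 742.7 mm; long side = w√2 ≈ 1050.3 mm.

743 × 1050 mm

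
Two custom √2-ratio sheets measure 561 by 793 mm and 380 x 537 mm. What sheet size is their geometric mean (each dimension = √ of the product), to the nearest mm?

Short side: √(561 · 380) = √213180 ≈ 461.7 → 462 mm
Long side: √(793 · 537) = √425841 ≈ 652.6 → 653 mm

462 × 653 mm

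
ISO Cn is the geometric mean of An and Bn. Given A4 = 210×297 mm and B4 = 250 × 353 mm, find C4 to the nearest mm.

Short side: √(210 · 250) = √52500 ≈ 229.1 → 229 mm
Long side: √(297 · 353) = √104841 ≈ 323.8 → 324 mm

229 × 324 mm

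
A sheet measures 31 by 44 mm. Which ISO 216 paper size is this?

Aspect ratio 44/31 ≈ 1.419 — close to the ISO √2 ≈ 1.414.
In the B-series (B0 = 1000 × 1414 mm): B10 = 31 × 44 mm.

B10 (31 × 44 mm)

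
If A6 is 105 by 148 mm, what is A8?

A7: ⌊148/2⌋ × 105 = 74 × 105 mm
A8: ⌊105/2⌋ × 74 = 52 × 74 mm

52 × 74 mm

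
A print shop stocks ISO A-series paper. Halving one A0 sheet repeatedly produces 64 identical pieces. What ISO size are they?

64 = 2^6, so 6 halving steps.
A0 → A1 → … → A6 after 6 steps.

A6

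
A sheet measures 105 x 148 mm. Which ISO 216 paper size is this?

Aspect ratio 148/105 ≈ 1.410 — close to the ISO √2 ≈ 1.414.
In the A-series (A0 area = 1 m²): A6 = 105 × 148 mm.

A6 (105 × 148 mm)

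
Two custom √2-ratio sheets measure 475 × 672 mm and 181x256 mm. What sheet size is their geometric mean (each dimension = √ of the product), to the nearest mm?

293 × 415 mm

Short side: √(475 · 181) = √85975 ≈ 293.2 → 293 mm
Long side: √(672 · 256) = √172032 ≈ 414.8 → 415 mm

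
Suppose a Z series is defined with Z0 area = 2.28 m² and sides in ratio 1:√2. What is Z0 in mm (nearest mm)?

Let the short side be w mm. Then w · w√2 = 2.28 m² = 2,280,000 mm².
w² = 2,280,000/√2, so w ≈ 1269.7 mm; long side = w√2 ≈ 1795.7 mm.

1270 × 1796 mm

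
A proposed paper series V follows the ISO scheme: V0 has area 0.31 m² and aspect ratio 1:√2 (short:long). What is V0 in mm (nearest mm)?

468 × 662 mm

Let the short side be w mm. Then w · w√2 = 0.31 m² = 310,000 mm².
w² = 310,000/√2, so w ≈ 468.2 mm; long side = w√2 ≈ 662.1 mm.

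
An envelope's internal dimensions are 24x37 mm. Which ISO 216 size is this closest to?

A10 (26 × 37 mm)

Aspect ratio 37/24 ≈ 1.542 (ISO target is √2 ≈ 1.414).
In the A-series (A0 area = 1 m²): A10 = 26 × 37 mm.
Off by 2 mm total — nearest standard size.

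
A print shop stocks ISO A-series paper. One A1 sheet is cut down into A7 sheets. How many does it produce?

A1 = 594 × 841 mm; A7 = 74 × 105 mm.
Each halving step doubles the count; 6 steps from A1 to A7.
2^6 = 64.

64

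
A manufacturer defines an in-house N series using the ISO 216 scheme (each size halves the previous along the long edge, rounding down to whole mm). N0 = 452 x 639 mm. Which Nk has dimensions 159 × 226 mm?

N0: 452 × 639 mm
N1: 319 × 452 mm
N2: 226 × 319 mm
N3: 159 × 226 mm
N4: 113 × 159 mm
→ matches N3.

N3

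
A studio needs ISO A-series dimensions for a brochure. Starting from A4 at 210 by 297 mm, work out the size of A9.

37 × 52 mm

A5: ⌊297/2⌋ × 210 = 148 × 210 mm
A6: ⌊210/2⌋ × 148 = 105 × 148 mm
A7: ⌊148/2⌋ × 105 = 74 × 105 mm
A8: ⌊105/2⌋ × 74 = 52 × 74 mm
A9: ⌊74/2⌋ × 52 = 37 × 52 mm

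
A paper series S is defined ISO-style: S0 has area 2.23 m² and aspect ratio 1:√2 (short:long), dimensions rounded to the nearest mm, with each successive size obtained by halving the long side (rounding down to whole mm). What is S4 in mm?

Let S0's short side be w mm. w · w√2 = 2.23 m² = 2,230,000 mm², so w ≈ 1255.7 mm and w√2 ≈ 1775.9 mm → S0 = 1256 × 1776 mm.
S1: ⌊1776/2⌋ × 1256 = 888 × 1256 mm
S2: ⌊1256/2⌋ × 888 = 628 × 888 mm
S3: ⌊888/2⌋ × 628 = 444 × 628 mm
S4: ⌊628/2⌋ × 444 = 314 × 444 mm

314 × 444 mm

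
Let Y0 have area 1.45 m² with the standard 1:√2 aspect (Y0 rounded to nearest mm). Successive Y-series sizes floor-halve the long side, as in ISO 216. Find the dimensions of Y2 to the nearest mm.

506 × 716 mm

Let Y0's short side be w mm. w · w√2 = 1.45 m² = 1,450,000 mm², so w ≈ 1012.6 mm and w√2 ≈ 1432.0 mm → Y0 = 1013 × 1432 mm.
Y1: ⌊1432/2⌋ × 1013 = 716 × 1013 mm
Y2: ⌊1013/2⌋ × 716 = 506 × 716 mm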